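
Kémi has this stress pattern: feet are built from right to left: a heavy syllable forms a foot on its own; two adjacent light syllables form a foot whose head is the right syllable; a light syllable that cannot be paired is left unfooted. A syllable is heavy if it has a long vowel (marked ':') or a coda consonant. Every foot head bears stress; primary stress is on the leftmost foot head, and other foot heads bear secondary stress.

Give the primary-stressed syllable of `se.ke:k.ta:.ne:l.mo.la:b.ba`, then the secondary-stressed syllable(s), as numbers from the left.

primary 2, secondary 3, 4, 6

Weights: 1 se L, 2 ke:k H, 3 ta: H, 4 ne:l H, 5 mo L, 6 la:b H, 7 ba L.
Parse right to left (heavy = foot alone; LL = one foot; stranded L unfooted): se (ˈke:k) (ˈta:) (ˈne:l) mo (ˈla:b) ba.
Foot heads: 2, 3, 4, 6.
Primary stress on the leftmost head = syllable 2.
Secondary stress on 3, 4, 6: se.ˈke:k.ˌta:.ˌne:l.mo.ˌla:b.ba.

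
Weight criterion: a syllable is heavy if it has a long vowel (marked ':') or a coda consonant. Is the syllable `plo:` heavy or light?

`plo:`: long vowel, open (no coda). Long vowel → heavy.

heavy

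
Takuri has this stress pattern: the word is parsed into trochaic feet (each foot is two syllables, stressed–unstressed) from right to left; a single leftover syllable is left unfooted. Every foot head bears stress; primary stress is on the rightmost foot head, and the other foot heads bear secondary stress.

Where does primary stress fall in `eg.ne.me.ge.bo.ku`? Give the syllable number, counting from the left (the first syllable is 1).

5

Parse right to left into trochaic (ˈσσ) feet: (ˈeg.ne) (ˈme.ge) (ˈbo.ku).
Foot heads (stressed positions): 1, 3, 5.
End Rule Rightmost: primary stress on the rightmost head = syllable 5.
Primary stress: syllable 5 → eg.ne.me.ge.ˈbo.ku.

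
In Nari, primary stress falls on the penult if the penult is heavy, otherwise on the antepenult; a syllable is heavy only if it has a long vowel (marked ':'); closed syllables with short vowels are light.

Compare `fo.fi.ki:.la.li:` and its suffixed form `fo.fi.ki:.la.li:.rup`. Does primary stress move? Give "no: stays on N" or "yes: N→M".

Base `fo.fi.ki:.la.li:` (5 syllables):
  Weights: 3 ki: H, 4 la L, 5 li: H.
  The penult (syllable 4, la) is light, so stress falls on the antepenult (syllable 3, ki:).
  → primary stress on syllable 3.
Suffixed `fo.fi.ki:.la.li:.rup` (6 syllables):
  Weights: 4 la L, 5 li: H, 6 rup L.
  The penult (syllable 5, li:) is heavy, so it takes stress.
  → primary stress on syllable 5.

yes: 3→5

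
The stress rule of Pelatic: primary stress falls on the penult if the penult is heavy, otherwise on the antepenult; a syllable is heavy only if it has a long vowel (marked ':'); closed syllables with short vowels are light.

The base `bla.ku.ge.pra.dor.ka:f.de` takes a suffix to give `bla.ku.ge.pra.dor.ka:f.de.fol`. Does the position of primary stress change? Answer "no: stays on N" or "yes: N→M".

no: stays on 6

Base `bla.ku.ge.pra.dor.ka:f.de` (7 syllables):
  Weights: 5 dor L, 6 ka:f H, 7 de L.
  The penult (syllable 6, ka:f) is heavy, so it takes stress.
  → primary stress on syllable 6.
Suffixed `bla.ku.ge.pra.dor.ka:f.de.fol` (8 syllables):
  Weights: 6 ka:f H, 7 de L, 8 fol L.
  The penult (syllable 7, de) is light, so stress falls on the antepenult (syllable 6, ka:f).
  → primary stress on syllable 6.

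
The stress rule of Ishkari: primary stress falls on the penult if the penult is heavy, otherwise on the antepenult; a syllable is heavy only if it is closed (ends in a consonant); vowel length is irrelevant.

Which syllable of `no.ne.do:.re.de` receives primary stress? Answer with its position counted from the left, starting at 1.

3

Weights: 3 do: L, 4 re L, 5 de L.
The penult (syllable 4, re) is light, so stress falls on the antepenult (syllable 3, do:).
Primary stress: syllable 3 → no.ne.ˈdo:.re.de.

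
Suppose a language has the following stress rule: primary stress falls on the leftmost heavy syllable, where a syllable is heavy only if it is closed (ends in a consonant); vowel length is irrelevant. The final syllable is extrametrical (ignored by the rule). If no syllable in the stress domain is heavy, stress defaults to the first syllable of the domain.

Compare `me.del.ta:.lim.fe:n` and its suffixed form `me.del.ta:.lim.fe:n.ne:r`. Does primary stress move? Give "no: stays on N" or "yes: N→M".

Base `me.del.ta:.lim.fe:n` (5 syllables):
  The final syllable (5, fe:n) is extrametrical; the stress domain is syllables 1–4.
  Weights: 1 me L, 2 del H, 3 ta: L, 4 lim H.
  Heavy syllables in the domain: 2, 4. The leftmost is syllable 2 (del).
  → primary stress on syllable 2.
Suffixed `me.del.ta:.lim.fe:n.ne:r` (6 syllables):
  The final syllable (6, ne:r) is extrametrical; the stress domain is syllables 1–5.
  Weights: 1 me L, 2 del H, 3 ta: L, 4 lim H, 5 fe:n H.
  Heavy syllables in the domain: 2, 4, 5. The leftmost is syllable 2 (del).
  → primary stress on syllable 2.

no: stays on 2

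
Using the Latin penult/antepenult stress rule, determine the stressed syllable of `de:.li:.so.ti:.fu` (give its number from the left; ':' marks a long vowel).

Classical Latin: stress the penult if heavy (long vowel or closed), else the antepenult.
Weights: 3 so L, 4 ti: H, 5 fu L.
The penult (syllable 4, ti:) is heavy, so it takes stress.
Stress on syllable 4: de:.li:.so.ˈti:.fu.

4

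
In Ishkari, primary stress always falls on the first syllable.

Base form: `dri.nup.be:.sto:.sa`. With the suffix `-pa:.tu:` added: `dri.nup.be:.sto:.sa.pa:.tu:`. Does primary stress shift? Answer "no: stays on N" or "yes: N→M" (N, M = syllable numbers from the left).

Base `dri.nup.be:.sto:.sa` (5 syllables):
  The word has 5 syllables; the first syllable is syllable 1 (dri).
  → primary stress on syllable 1.
Suffixed `dri.nup.be:.sto:.sa.pa:.tu:` (7 syllables):
  The word has 7 syllables; the first syllable is syllable 1 (dri).
  → primary stress on syllable 1.

no: stays on 1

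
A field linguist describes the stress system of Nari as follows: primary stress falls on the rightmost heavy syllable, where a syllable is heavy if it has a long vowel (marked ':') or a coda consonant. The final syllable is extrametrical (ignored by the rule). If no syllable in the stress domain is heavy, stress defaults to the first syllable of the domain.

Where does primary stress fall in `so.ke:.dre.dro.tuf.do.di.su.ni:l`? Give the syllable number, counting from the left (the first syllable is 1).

The final syllable (9, ni:l) is extrametrical; the stress domain is syllables 1–8.
Weights: 1 so L, 2 ke: H, 3 dre L, 4 dro L, 5 tuf H, 6 do L, 7 di L, 8 su L.
Heavy syllables in the domain: 2, 5. The rightmost is syllable 5 (tuf).
Primary stress: syllable 5 → so.ke:.dre.dro.ˈtuf.do.di.su.ni:l.

5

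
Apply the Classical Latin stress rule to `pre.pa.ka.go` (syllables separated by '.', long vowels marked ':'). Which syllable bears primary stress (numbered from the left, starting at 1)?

Classical Latin: stress the penult if heavy (long vowel or closed), else the antepenult.
Weights: 2 pa L, 3 ka L, 4 go L.
The penult (syllable 3, ka) is light, so stress falls on the antepenult (syllable 2, pa).
Stress on syllable 2: pre.ˈpa.ka.go.

2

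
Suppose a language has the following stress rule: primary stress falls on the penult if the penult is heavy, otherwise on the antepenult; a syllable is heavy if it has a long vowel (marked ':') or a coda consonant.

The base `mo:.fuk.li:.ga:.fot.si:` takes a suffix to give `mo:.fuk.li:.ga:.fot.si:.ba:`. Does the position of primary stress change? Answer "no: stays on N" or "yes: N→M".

Base `mo:.fuk.li:.ga:.fot.si:` (6 syllables):
  Weights: 4 ga: H, 5 fot H, 6 si: H.
  The penult (syllable 5, fot) is heavy, so it takes stress.
  → primary stress on syllable 5.
Suffixed `mo:.fuk.li:.ga:.fot.si:.ba:` (7 syllables):
  Weights: 5 fot H, 6 si: H, 7 ba: H.
  The penult (syllable 6, si:) is heavy, so it takes stress.
  → primary stress on syllable 6.

yes: 5→6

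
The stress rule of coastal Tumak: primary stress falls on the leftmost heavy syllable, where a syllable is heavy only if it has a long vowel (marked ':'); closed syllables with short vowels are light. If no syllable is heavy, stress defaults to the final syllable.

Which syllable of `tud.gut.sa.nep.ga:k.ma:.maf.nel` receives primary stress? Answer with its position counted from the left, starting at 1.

Weights: 1 tud L, 2 gut L, 3 sa L, 4 nep L, 5 ga:k H, 6 ma: H, 7 maf L, 8 nel L.
Heavy syllables in the domain: 5, 6. The leftmost is syllable 5 (ga:k).
Primary stress: syllable 5 → tud.gut.sa.nep.ˈga:k.ma:.maf.nel.

5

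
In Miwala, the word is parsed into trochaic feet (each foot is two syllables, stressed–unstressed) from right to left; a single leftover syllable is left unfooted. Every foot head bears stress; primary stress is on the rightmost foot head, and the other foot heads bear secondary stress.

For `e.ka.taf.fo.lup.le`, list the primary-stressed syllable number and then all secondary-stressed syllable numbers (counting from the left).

primary 5, secondary 1, 3

Parse right to left into trochaic (ˈσσ) feet: (ˈe.ka) (ˈtaf.fo) (ˈlup.le).
Foot heads (stressed positions): 1, 3, 5.
End Rule Rightmost: primary stress on the rightmost head = syllable 5.
Secondary stress on 1, 3: ˌe.ka.ˌtaf.fo.ˈlup.le.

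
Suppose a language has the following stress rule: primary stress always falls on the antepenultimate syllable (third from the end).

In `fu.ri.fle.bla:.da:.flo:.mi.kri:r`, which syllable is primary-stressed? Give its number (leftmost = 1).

The word has 8 syllables; the antepenultimate syllable (third from the end) is syllable 6 (flo:).
Primary stress: syllable 6 → fu.ri.fle.bla:.da:.ˈflo:.mi.kri:r.

6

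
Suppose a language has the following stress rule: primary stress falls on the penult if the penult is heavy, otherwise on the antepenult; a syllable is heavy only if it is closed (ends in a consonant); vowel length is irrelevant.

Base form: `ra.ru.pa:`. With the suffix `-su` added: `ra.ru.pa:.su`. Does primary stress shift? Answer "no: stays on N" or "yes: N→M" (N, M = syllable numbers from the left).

Base `ra.ru.pa:` (3 syllables):
  Weights: 1 ra L, 2 ru L, 3 pa: L.
  The penult (syllable 2, ru) is light, so stress falls on the antepenult (syllable 1, ra).
  → primary stress on syllable 1.
Suffixed `ra.ru.pa:.su` (4 syllables):
  Weights: 2 ru L, 3 pa: L, 4 su L.
  The penult (syllable 3, pa:) is light, so stress falls on the antepenult (syllable 2, ru).
  → primary stress on syllable 2.

yes: 1→2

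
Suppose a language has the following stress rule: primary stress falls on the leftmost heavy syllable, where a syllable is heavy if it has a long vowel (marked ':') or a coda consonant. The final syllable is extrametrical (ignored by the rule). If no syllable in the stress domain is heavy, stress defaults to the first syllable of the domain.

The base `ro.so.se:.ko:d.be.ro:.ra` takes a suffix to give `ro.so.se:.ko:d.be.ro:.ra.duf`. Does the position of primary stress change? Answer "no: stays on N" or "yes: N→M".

Base `ro.so.se:.ko:d.be.ro:.ra` (7 syllables):
  The final syllable (7, ra) is extrametrical; the stress domain is syllables 1–6.
  Weights: 1 ro L, 2 so L, 3 se: H, 4 ko:d H, 5 be L, 6 ro: H.
  Heavy syllables in the domain: 3, 4, 6. The leftmost is syllable 3 (se:).
  → primary stress on syllable 3.
Suffixed `ro.so.se:.ko:d.be.ro:.ra.duf` (8 syllables):
  The final syllable (8, duf) is extrametrical; the stress domain is syllables 1–7.
  Weights: 1 ro L, 2 so L, 3 se: H, 4 ko:d H, 5 be L, 6 ro: H, 7 ra L.
  Heavy syllables in the domain: 3, 4, 6. The leftmost is syllable 3 (se:).
  → primary stress on syllable 3.

no: stays on 3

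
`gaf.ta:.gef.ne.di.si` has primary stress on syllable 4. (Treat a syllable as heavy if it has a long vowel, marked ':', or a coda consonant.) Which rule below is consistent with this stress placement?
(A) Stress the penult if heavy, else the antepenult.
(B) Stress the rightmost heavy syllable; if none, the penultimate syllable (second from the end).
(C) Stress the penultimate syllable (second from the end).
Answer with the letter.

Rule A → syllable 4 ✓.
Rule B → syllable 3 (observed: 4).
Rule C → syllable 5 (observed: 4).

A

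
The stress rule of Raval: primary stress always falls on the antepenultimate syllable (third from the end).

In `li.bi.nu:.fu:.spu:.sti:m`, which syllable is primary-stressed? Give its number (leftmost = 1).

The word has 6 syllables; the antepenultimate syllable (third from the end) is syllable 4 (fu:).
Primary stress: syllable 4 → li.bi.nu:.ˈfu:.spu:.sti:m.

4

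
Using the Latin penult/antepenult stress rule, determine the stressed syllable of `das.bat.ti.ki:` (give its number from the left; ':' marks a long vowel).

2

Classical Latin: stress the penult if heavy (long vowel or closed), else the antepenult.
Weights: 2 bat H, 3 ti L, 4 ki: H.
The penult (syllable 3, ti) is light, so stress falls on the antepenult (syllable 2, bat).
Stress on syllable 2: das.ˈbat.ti.ki:.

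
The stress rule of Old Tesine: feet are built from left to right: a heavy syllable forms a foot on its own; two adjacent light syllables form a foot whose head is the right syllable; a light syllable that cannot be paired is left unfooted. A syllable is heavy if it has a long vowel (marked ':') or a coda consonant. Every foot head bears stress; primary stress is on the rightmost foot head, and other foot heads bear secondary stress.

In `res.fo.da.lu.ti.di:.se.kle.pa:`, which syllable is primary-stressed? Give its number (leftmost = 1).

9

Weights: 1 res H, 2 fo L, 3 da L, 4 lu L, 5 ti L, 6 di: H, 7 se L, 8 kle L, 9 pa: H.
Parse left to right (heavy = foot alone; LL = one foot; stranded L unfooted): (ˈres) (fo.ˈda) (lu.ˈti) (ˈdi:) (se.ˈkle) (ˈpa:).
Foot heads: 1, 3, 5, 6, 8, 9.
Primary stress on the rightmost head = syllable 9.
Primary stress: syllable 9 → res.fo.da.lu.ti.di:.se.kle.ˈpa:.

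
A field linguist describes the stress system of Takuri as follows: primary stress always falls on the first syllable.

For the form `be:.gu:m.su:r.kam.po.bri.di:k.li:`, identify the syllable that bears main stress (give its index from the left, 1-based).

1

The word has 8 syllables; the first syllable is syllable 1 (be:).
Primary stress: syllable 1 → ˈbe:.gu:m.su:r.kam.po.bri.di:k.li:.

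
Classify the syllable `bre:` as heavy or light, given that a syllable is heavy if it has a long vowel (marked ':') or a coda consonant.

`bre:`: long vowel, open (no coda). Long vowel → heavy.

heavy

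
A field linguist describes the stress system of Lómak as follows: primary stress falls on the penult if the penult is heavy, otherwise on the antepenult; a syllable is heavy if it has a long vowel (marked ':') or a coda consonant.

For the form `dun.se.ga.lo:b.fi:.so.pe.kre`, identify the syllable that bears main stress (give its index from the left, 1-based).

6

Weights: 6 so L, 7 pe L, 8 kre L.
The penult (syllable 7, pe) is light, so stress falls on the antepenult (syllable 6, so).
Primary stress: syllable 6 → dun.se.ga.lo:b.fi:.ˈso.pe.kre.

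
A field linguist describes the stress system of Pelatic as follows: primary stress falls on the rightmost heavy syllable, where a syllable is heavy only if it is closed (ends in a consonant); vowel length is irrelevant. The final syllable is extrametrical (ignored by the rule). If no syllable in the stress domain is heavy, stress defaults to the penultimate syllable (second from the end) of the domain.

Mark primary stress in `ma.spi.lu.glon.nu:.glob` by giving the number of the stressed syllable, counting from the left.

The final syllable (6, glob) is extrametrical; the stress domain is syllables 1–5.
Weights: 1 ma L, 2 spi L, 3 lu L, 4 glon H, 5 nu: L.
Heavy syllables in the domain: 4. The rightmost is syllable 4 (glon).
Primary stress: syllable 4 → ma.spi.lu.ˈglon.nu:.glob.

4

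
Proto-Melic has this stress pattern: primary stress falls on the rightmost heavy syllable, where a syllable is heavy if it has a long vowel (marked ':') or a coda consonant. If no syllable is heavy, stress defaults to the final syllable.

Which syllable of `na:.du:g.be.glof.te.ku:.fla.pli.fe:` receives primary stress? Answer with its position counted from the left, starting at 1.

Weights: 1 na: H, 2 du:g H, 3 be L, 4 glof H, 5 te L, 6 ku: H, 7 fla L, 8 pli L, 9 fe: H.
Heavy syllables in the domain: 1, 2, 4, 6, 9. The rightmost is syllable 9 (fe:).
Primary stress: syllable 9 → na:.du:g.be.glof.te.ku:.fla.pli.ˈfe:.

9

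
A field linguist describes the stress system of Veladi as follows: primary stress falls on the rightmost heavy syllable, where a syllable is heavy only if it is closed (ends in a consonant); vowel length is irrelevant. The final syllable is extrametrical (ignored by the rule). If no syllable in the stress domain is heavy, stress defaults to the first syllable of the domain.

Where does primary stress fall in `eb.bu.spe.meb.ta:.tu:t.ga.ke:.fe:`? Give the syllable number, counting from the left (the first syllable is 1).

The final syllable (9, fe:) is extrametrical; the stress domain is syllables 1–8.
Weights: 1 eb H, 2 bu L, 3 spe L, 4 meb H, 5 ta: L, 6 tu:t H, 7 ga L, 8 ke: L.
Heavy syllables in the domain: 1, 4, 6. The rightmost is syllable 6 (tu:t).
Primary stress: syllable 6 → eb.bu.spe.meb.ta:.ˈtu:t.ga.ke:.fe:.

6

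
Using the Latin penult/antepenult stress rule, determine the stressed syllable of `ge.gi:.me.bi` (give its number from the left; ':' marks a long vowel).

Classical Latin: stress the penult if heavy (long vowel or closed), else the antepenult.
Weights: 2 gi: H, 3 me L, 4 bi L.
The penult (syllable 3, me) is light, so stress falls on the antepenult (syllable 2, gi:).
Stress on syllable 2: ge.ˈgi:.me.bi.

2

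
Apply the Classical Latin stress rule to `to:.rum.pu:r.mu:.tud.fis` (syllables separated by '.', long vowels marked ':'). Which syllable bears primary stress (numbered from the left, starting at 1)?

Classical Latin: stress the penult if heavy (long vowel or closed), else the antepenult.
Weights: 4 mu: H, 5 tud H, 6 fis H.
The penult (syllable 5, tud) is heavy, so it takes stress.
Stress on syllable 5: to:.rum.pu:r.mu:.ˈtud.fis.

5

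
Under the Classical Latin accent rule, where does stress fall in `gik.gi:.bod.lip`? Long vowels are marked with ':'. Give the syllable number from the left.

Classical Latin: stress the penult if heavy (long vowel or closed), else the antepenult.
Weights: 2 gi: H, 3 bod H, 4 lip H.
The penult (syllable 3, bod) is heavy, so it takes stress.
Stress on syllable 3: gik.gi:.ˈbod.lip.

3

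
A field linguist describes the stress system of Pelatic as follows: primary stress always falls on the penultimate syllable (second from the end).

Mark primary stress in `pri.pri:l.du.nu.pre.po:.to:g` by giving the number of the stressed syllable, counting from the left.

The word has 7 syllables; the penultimate syllable (second from the end) is syllable 6 (po:).
Primary stress: syllable 6 → pri.pri:l.du.nu.pre.ˈpo:.to:g.

6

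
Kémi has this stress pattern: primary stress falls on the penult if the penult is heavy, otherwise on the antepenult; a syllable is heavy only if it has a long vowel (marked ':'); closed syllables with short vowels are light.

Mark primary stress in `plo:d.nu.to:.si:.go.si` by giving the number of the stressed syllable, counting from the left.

4

Weights: 4 si: H, 5 go L, 6 si L.
The penult (syllable 5, go) is light, so stress falls on the antepenult (syllable 4, si:).
Primary stress: syllable 4 → plo:d.nu.to:.ˈsi:.go.si.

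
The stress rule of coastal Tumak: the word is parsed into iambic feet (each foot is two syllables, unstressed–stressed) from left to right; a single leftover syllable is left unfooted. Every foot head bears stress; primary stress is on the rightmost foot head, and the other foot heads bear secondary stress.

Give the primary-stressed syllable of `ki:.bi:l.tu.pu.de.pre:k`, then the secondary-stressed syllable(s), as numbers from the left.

Parse left to right into iambic (σˈσ) feet: (ki:.ˈbi:l) (tu.ˈpu) (de.ˈpre:k).
Foot heads (stressed positions): 2, 4, 6.
End Rule Rightmost: primary stress on the rightmost head = syllable 6.
Secondary stress on 2, 4: ki:.ˌbi:l.tu.ˌpu.de.ˈpre:k.

primary 6, secondary 2, 4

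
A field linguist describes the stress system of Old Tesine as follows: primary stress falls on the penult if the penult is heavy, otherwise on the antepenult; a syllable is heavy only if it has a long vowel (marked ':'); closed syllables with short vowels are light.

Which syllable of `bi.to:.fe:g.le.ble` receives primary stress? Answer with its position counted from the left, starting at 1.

3

Weights: 3 fe:g H, 4 le L, 5 ble L.
The penult (syllable 4, le) is light, so stress falls on the antepenult (syllable 3, fe:g).
Primary stress: syllable 3 → bi.to:.ˈfe:g.le.ble.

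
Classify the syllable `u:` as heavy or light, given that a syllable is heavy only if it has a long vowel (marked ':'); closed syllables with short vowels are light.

heavy

`u:`: long vowel, open (no coda). Long vowel → heavy.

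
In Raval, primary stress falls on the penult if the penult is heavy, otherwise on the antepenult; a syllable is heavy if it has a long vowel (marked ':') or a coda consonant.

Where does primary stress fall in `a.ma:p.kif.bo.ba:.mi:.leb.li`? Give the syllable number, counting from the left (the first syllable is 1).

7

Weights: 6 mi: H, 7 leb H, 8 li L.
The penult (syllable 7, leb) is heavy, so it takes stress.
Primary stress: syllable 7 → a.ma:p.kif.bo.ba:.mi:.ˈleb.li.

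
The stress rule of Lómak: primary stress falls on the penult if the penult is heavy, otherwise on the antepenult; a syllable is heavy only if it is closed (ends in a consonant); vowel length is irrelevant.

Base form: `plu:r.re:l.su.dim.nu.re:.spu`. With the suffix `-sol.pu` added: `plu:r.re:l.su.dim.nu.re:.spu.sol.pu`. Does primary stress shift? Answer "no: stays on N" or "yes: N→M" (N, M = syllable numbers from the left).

Base `plu:r.re:l.su.dim.nu.re:.spu` (7 syllables):
  Weights: 5 nu L, 6 re: L, 7 spu L.
  The penult (syllable 6, re:) is light, so stress falls on the antepenult (syllable 5, nu).
  → primary stress on syllable 5.
Suffixed `plu:r.re:l.su.dim.nu.re:.spu.sol.pu` (9 syllables):
  Weights: 7 spu L, 8 sol H, 9 pu L.
  The penult (syllable 8, sol) is heavy, so it takes stress.
  → primary stress on syllable 8.

yes: 5→8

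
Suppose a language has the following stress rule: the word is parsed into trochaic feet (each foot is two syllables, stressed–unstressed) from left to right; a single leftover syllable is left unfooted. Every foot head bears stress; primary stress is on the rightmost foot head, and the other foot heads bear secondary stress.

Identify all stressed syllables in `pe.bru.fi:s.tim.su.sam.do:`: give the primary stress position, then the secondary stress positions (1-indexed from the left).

Parse left to right into trochaic (ˈσσ) feet: (ˈpe.bru) (ˈfi:s.tim) (ˈsu.sam) do:. Syllable 7 is left unfooted.
Foot heads (stressed positions): 1, 3, 5.
End Rule Rightmost: primary stress on the rightmost head = syllable 5.
Secondary stress on 1, 3: ˌpe.bru.ˌfi:s.tim.ˈsu.sam.do:.

primary 5, secondary 1, 3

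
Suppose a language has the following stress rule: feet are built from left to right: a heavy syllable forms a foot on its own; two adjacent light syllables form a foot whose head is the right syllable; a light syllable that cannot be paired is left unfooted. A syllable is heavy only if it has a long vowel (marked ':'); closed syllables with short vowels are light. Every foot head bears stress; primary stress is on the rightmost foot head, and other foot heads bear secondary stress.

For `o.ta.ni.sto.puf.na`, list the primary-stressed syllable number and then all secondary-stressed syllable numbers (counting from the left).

Weights: 1 o L, 2 ta L, 3 ni L, 4 sto L, 5 puf L, 6 na L.
Parse left to right (heavy = foot alone; LL = one foot; stranded L unfooted): (o.ˈta) (ni.ˈsto) (puf.ˈna).
Foot heads: 2, 4, 6.
Primary stress on the rightmost head = syllable 6.
Secondary stress on 2, 4: o.ˌta.ni.ˌsto.puf.ˈna.

primary 6, secondary 2, 4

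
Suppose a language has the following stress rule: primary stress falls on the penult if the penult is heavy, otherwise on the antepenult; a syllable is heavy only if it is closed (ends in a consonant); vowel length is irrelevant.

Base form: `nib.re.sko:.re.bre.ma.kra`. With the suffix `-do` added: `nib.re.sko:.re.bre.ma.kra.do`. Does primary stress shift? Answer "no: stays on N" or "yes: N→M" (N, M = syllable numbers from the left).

yes: 5→6

Base `nib.re.sko:.re.bre.ma.kra` (7 syllables):
  Weights: 5 bre L, 6 ma L, 7 kra L.
  The penult (syllable 6, ma) is light, so stress falls on the antepenult (syllable 5, bre).
  → primary stress on syllable 5.
Suffixed `nib.re.sko:.re.bre.ma.kra.do` (8 syllables):
  Weights: 6 ma L, 7 kra L, 8 do L.
  The penult (syllable 7, kra) is light, so stress falls on the antepenult (syllable 6, ma).
  → primary stress on syllable 6.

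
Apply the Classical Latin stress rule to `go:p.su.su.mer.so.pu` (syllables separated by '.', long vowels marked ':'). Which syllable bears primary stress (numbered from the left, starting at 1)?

4

Classical Latin: stress the penult if heavy (long vowel or closed), else the antepenult.
Weights: 4 mer H, 5 so L, 6 pu L.
The penult (syllable 5, so) is light, so stress falls on the antepenult (syllable 4, mer).
Stress on syllable 4: go:p.su.su.ˈmer.so.pu.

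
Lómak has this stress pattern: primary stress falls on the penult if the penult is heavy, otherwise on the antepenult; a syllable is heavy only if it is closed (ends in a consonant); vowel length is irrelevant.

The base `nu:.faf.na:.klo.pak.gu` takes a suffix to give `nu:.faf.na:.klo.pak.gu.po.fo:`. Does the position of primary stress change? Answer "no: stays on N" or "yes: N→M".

Base `nu:.faf.na:.klo.pak.gu` (6 syllables):
  Weights: 4 klo L, 5 pak H, 6 gu L.
  The penult (syllable 5, pak) is heavy, so it takes stress.
  → primary stress on syllable 5.
Suffixed `nu:.faf.na:.klo.pak.gu.po.fo:` (8 syllables):
  Weights: 6 gu L, 7 po L, 8 fo: L.
  The penult (syllable 7, po) is light, so stress falls on the antepenult (syllable 6, gu).
  → primary stress on syllable 6.

yes: 5→6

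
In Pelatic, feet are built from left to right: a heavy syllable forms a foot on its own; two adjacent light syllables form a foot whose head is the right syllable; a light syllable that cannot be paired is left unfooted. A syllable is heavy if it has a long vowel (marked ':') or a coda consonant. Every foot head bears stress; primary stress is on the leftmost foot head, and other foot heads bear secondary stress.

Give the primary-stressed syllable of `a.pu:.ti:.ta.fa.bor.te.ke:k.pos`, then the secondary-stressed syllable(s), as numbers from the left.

primary 2, secondary 3, 5, 6, 8, 9

Weights: 1 a L, 2 pu: H, 3 ti: H, 4 ta L, 5 fa L, 6 bor H, 7 te L, 8 ke:k H, 9 pos H.
Parse left to right (heavy = foot alone; LL = one foot; stranded L unfooted): a (ˈpu:) (ˈti:) (ta.ˈfa) (ˈbor) te (ˈke:k) (ˈpos).
Foot heads: 2, 3, 5, 6, 8, 9.
Primary stress on the leftmost head = syllable 2.
Secondary stress on 3, 5, 6, 8, 9: a.ˈpu:.ˌti:.ta.ˌfa.ˌbor.te.ˌke:k.ˌpos.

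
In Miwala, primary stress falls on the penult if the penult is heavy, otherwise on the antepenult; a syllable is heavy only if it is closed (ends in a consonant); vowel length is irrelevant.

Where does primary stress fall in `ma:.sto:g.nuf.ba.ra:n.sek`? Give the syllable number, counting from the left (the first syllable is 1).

Weights: 4 ba L, 5 ra:n H, 6 sek H.
The penult (syllable 5, ra:n) is heavy, so it takes stress.
Primary stress: syllable 5 → ma:.sto:g.nuf.ba.ˈra:n.sek.

5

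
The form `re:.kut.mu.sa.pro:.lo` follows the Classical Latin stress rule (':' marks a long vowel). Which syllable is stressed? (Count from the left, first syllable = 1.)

5

Classical Latin: stress the penult if heavy (long vowel or closed), else the antepenult.
Weights: 4 sa L, 5 pro: H, 6 lo L.
The penult (syllable 5, pro:) is heavy, so it takes stress.
Stress on syllable 5: re:.kut.mu.sa.ˈpro:.lo.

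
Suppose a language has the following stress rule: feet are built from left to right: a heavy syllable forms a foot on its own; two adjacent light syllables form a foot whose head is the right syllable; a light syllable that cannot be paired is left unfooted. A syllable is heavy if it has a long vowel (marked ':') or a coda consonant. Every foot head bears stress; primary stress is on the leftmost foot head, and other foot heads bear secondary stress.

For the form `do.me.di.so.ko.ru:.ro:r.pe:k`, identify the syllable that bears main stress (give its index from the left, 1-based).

Weights: 1 do L, 2 me L, 3 di L, 4 so L, 5 ko L, 6 ru: H, 7 ro:r H, 8 pe:k H.
Parse left to right (heavy = foot alone; LL = one foot; stranded L unfooted): (do.ˈme) (di.ˈso) ko (ˈru:) (ˈro:r) (ˈpe:k).
Foot heads: 2, 4, 6, 7, 8.
Primary stress on the leftmost head = syllable 2.
Primary stress: syllable 2 → do.ˈme.di.so.ko.ru:.ro:r.pe:k.

2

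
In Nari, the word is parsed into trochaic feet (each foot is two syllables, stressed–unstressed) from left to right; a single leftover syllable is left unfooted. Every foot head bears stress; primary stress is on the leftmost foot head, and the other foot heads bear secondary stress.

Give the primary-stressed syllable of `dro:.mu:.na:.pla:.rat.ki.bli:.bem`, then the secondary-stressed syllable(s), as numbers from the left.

primary 1, secondary 3, 5, 7

Parse left to right into trochaic (ˈσσ) feet: (ˈdro:.mu:) (ˈna:.pla:) (ˈrat.ki) (ˈbli:.bem).
Foot heads (stressed positions): 1, 3, 5, 7.
End Rule Leftmost: primary stress on the leftmost head = syllable 1.
Secondary stress on 3, 5, 7: ˈdro:.mu:.ˌna:.pla:.ˌrat.ki.ˌbli:.bem.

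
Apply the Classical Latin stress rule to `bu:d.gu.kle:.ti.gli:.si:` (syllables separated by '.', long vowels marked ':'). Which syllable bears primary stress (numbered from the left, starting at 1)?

5

Classical Latin: stress the penult if heavy (long vowel or closed), else the antepenult.
Weights: 4 ti L, 5 gli: H, 6 si: H.
The penult (syllable 5, gli:) is heavy, so it takes stress.
Stress on syllable 5: bu:d.gu.kle:.ti.ˈgli:.si:.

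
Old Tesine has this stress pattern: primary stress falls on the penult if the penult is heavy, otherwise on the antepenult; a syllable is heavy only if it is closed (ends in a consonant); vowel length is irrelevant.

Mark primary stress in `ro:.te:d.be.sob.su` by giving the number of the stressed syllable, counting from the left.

Weights: 3 be L, 4 sob H, 5 su L.
The penult (syllable 4, sob) is heavy, so it takes stress.
Primary stress: syllable 4 → ro:.te:d.be.ˈsob.su.

4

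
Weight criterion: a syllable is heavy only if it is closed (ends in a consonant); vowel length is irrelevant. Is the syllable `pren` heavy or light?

`pren`: short vowel, closed (coda /n/). Closed (coda /n/) → heavy.

heavy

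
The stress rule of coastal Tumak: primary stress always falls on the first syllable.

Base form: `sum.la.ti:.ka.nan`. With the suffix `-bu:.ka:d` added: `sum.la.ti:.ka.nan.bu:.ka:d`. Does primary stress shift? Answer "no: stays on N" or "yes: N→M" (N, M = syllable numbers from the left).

Base `sum.la.ti:.ka.nan` (5 syllables):
  The word has 5 syllables; the first syllable is syllable 1 (sum).
  → primary stress on syllable 1.
Suffixed `sum.la.ti:.ka.nan.bu:.ka:d` (7 syllables):
  The word has 7 syllables; the first syllable is syllable 1 (sum).
  → primary stress on syllable 1.

no: stays on 1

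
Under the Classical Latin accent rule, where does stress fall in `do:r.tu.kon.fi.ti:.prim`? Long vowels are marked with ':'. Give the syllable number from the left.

Classical Latin: stress the penult if heavy (long vowel or closed), else the antepenult.
Weights: 4 fi L, 5 ti: H, 6 prim H.
The penult (syllable 5, ti:) is heavy, so it takes stress.
Stress on syllable 5: do:r.tu.kon.fi.ˈti:.prim.

5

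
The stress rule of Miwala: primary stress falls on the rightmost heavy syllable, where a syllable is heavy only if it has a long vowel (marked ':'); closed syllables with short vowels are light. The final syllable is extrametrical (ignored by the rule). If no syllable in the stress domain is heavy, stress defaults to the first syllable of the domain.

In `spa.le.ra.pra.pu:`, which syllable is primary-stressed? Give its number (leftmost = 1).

1

The final syllable (5, pu:) is extrametrical; the stress domain is syllables 1–4.
Weights: 1 spa L, 2 le L, 3 ra L, 4 pra L.
No heavy syllable in the domain; default to the first syllable of the domain = syllable 1.
Primary stress: syllable 1 → ˈspa.le.ra.pra.pu:.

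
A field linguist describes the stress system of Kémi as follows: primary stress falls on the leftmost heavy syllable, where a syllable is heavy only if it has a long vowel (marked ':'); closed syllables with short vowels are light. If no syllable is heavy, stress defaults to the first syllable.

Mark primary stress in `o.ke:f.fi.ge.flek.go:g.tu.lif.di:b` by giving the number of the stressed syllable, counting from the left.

Weights: 1 o L, 2 ke:f H, 3 fi L, 4 ge L, 5 flek L, 6 go:g H, 7 tu L, 8 lif L, 9 di:b H.
Heavy syllables in the domain: 2, 6, 9. The leftmost is syllable 2 (ke:f).
Primary stress: syllable 2 → o.ˈke:f.fi.ge.flek.go:g.tu.lif.di:b.

2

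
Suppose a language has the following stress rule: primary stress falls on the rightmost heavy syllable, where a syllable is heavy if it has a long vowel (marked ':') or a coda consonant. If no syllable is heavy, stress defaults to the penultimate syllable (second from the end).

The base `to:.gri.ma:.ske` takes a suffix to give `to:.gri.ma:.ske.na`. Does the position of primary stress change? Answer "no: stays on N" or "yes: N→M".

Base `to:.gri.ma:.ske` (4 syllables):
  Weights: 1 to: H, 2 gri L, 3 ma: H, 4 ske L.
  Heavy syllables in the domain: 1, 3. The rightmost is syllable 3 (ma:).
  → primary stress on syllable 3.
Suffixed `to:.gri.ma:.ske.na` (5 syllables):
  Weights: 1 to: H, 2 gri L, 3 ma: H, 4 ske L, 5 na L.
  Heavy syllables in the domain: 1, 3. The rightmost is syllable 3 (ma:).
  → primary stress on syllable 3.

no: stays on 3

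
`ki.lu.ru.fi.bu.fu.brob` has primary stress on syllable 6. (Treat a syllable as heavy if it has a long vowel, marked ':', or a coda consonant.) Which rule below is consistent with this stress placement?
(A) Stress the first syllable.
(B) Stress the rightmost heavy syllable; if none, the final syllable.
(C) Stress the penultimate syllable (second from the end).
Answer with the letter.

C

Rule A → syllable 1 (observed: 6).
Rule B → syllable 7 (observed: 6).
Rule C → syllable 6 ✓.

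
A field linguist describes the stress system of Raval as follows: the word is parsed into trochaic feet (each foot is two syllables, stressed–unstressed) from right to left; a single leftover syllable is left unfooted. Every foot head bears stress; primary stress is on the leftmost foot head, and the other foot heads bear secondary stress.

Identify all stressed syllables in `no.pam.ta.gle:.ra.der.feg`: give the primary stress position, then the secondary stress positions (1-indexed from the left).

Parse right to left into trochaic (ˈσσ) feet: no (ˈpam.ta) (ˈgle:.ra) (ˈder.feg). Syllable 1 is left unfooted.
Foot heads (stressed positions): 2, 4, 6.
End Rule Leftmost: primary stress on the leftmost head = syllable 2.
Secondary stress on 4, 6: no.ˈpam.ta.ˌgle:.ra.ˌder.feg.

primary 2, secondary 4, 6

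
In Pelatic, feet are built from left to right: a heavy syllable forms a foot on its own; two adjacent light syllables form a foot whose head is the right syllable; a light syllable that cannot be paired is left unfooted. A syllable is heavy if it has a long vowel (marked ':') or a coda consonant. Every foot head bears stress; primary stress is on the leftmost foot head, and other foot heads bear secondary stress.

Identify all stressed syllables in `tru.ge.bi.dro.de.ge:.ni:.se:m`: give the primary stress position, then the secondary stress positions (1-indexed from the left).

Weights: 1 tru L, 2 ge L, 3 bi L, 4 dro L, 5 de L, 6 ge: H, 7 ni: H, 8 se:m H.
Parse left to right (heavy = foot alone; LL = one foot; stranded L unfooted): (tru.ˈge) (bi.ˈdro) de (ˈge:) (ˈni:) (ˈse:m).
Foot heads: 2, 4, 6, 7, 8.
Primary stress on the leftmost head = syllable 2.
Secondary stress on 4, 6, 7, 8: tru.ˈge.bi.ˌdro.de.ˌge:.ˌni:.ˌse:m.

primary 2, secondary 4, 6, 7, 8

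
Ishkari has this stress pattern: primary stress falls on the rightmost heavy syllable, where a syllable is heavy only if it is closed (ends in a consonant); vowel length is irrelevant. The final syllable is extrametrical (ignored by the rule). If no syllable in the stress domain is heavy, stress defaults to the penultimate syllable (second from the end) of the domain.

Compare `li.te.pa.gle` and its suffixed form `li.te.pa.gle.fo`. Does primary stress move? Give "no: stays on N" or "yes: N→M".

Base `li.te.pa.gle` (4 syllables):
  The final syllable (4, gle) is extrametrical; the stress domain is syllables 1–3.
  Weights: 1 li L, 2 te L, 3 pa L.
  No heavy syllable in the domain; default to the penultimate syllable (second from the end) of the domain = syllable 2.
  → primary stress on syllable 2.
Suffixed `li.te.pa.gle.fo` (5 syllables):
  The final syllable (5, fo) is extrametrical; the stress domain is syllables 1–4.
  Weights: 1 li L, 2 te L, 3 pa L, 4 gle L.
  No heavy syllable in the domain; default to the penultimate syllable (second from the end) of the domain = syllable 3.
  → primary stress on syllable 3.

yes: 2→3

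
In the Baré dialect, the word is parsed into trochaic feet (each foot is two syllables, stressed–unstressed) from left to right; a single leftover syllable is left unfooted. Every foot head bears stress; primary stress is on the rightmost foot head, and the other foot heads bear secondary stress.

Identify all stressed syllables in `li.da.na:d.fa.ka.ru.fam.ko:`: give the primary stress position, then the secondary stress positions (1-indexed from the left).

primary 7, secondary 1, 3, 5

Parse left to right into trochaic (ˈσσ) feet: (ˈli.da) (ˈna:d.fa) (ˈka.ru) (ˈfam.ko:).
Foot heads (stressed positions): 1, 3, 5, 7.
End Rule Rightmost: primary stress on the rightmost head = syllable 7.
Secondary stress on 1, 3, 5: ˌli.da.ˌna:d.fa.ˌka.ru.ˈfam.ko:.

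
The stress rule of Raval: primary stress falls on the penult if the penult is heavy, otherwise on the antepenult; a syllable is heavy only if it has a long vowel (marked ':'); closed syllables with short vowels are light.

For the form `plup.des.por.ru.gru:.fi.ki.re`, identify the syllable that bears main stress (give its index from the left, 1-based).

Weights: 6 fi L, 7 ki L, 8 re L.
The penult (syllable 7, ki) is light, so stress falls on the antepenult (syllable 6, fi).
Primary stress: syllable 6 → plup.des.por.ru.gru:.ˈfi.ki.re.

6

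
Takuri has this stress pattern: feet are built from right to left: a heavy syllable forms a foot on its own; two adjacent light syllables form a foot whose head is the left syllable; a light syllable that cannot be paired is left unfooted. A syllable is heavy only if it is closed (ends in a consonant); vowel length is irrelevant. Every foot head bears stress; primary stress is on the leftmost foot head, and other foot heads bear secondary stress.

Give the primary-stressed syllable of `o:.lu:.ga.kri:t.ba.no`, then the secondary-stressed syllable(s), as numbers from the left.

primary 2, secondary 4, 5

Weights: 1 o: L, 2 lu: L, 3 ga L, 4 kri:t H, 5 ba L, 6 no L.
Parse right to left (heavy = foot alone; LL = one foot; stranded L unfooted): o: (ˈlu:.ga) (ˈkri:t) (ˈba.no).
Foot heads: 2, 4, 5.
Primary stress on the leftmost head = syllable 2.
Secondary stress on 4, 5: o:.ˈlu:.ga.ˌkri:t.ˌba.no.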